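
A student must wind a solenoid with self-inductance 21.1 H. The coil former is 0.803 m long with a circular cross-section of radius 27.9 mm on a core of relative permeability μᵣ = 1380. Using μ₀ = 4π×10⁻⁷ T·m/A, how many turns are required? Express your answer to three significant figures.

A = πr² = π(2.790×10^-2 m)² = 2.445×10^-3 m².
From L = μ₀μᵣN²A/ℓ, N = √(Lℓ / (μ₀μᵣA)).
N = √[(21.1)(0.803) / ((4π×10⁻⁷)(1380)×2.445×10^-3)] = √(3.995×10^6) ≈ 1998.8.

N ≈ 2000 turns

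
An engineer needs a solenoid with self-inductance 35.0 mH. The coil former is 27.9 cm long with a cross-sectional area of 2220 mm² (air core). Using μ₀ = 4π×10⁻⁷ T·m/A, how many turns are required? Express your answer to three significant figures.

N ≈ 1870 turns

A = 2220 mm² = 2.220×10^-3 m².
From L = μ₀N²A/ℓ, N = √(Lℓ / (μ₀A)).
N = √[(3.500×10^-2)(0.279) / ((4π×10⁻⁷)×2.220×10^-3)] = √(3.500×10^6) ≈ 1870.9.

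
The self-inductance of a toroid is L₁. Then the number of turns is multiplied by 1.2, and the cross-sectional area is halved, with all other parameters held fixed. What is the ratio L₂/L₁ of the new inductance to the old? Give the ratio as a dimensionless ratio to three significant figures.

For a toroid, L ∝ μᵣN²A/R.
L₂/L₁ = (1.2)^2 × (0.5) = 0.720.

L₂/L₁ = 0.720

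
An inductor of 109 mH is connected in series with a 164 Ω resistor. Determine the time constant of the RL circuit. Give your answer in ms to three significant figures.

τ ≈ 0.665 ms

τ = L/R = (0.109 H)/(164 Ω) = 6.646×10^-4 s.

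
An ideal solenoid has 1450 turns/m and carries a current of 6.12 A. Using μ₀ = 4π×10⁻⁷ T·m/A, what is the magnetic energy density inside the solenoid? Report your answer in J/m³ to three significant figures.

u ≈ 49.5 J/m³

B = μ₀nI = (4π×10⁻⁷)(1.450×10^3)(6.12) = 1.115×10^-2 T.
u = B²/(2μ₀) = (1.115×10^-2)²/(2×4π×10⁻⁷) = 49.48 J/m³.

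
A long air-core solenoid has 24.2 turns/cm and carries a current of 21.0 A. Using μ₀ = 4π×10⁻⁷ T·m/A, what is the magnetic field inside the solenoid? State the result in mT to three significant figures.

Inside a long solenoid, B = μ₀nI.
B = (4π×10⁻⁷)(2.420×10^3 m⁻¹)(21.0 A) = 6.386×10^-2 T.

B ≈ 63.9 mT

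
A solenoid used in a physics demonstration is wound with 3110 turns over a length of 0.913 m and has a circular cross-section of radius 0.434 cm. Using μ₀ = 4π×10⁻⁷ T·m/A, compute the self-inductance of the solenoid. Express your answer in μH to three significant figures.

L ≈ 788 μH

A = πr² = π(4.340×10^-3 m)² = 5.917×10^-5 m².
For a long solenoid, L = μ₀N²A/ℓ.
L = (4π×10⁻⁷)(3110)²(5.917×10^-5)/(0.913 m) = 7.878×10^-4 H.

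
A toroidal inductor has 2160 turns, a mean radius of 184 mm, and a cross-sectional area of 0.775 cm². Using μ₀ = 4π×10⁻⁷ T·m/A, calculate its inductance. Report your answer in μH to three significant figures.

For a thin toroid, L = μ₀N²A/(2πR).
L = (4π×10⁻⁷)(2160)²(7.750×10^-5) / (2π×0.184 m) = 3.930×10^-4 H.

L ≈ 393 μH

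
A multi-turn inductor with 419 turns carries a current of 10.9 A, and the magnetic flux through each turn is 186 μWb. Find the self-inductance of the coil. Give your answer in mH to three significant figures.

L ≈ 7.15 mH

Self-inductance is defined by L = NΦ_B/I (flux linkage over current).
L = (419)(1.860×10^-4 Wb)/(10.9 A) = 7.150×10^-3 H.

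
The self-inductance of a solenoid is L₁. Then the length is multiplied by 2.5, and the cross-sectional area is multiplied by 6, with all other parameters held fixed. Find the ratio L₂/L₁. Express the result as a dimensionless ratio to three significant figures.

L₂/L₁ = 2.40

For a solenoid, L ∝ μᵣN²A/ℓ.
L₂/L₁ = (2.5)^-1 × (6) = 2.40.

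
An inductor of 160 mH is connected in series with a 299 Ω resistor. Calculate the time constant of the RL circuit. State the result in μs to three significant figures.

τ ≈ 535 μs

τ = L/R = (0.16 H)/(299 Ω) = 5.351×10^-4 s.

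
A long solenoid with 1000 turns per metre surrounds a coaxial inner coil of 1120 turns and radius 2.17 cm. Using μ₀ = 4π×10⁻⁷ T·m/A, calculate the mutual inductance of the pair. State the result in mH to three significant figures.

The outer solenoid produces a uniform field B₁ = μ₀n₁I₁ across the inner coil,
so the flux linkage is N₂Φ = N₂B₁A₂ = μ₀n₁N₂A₂·I₁, giving M = μ₀n₁N₂A₂.
A₂ = πr² = π(2.170×10^-2 m)² = 1.479×10^-3 m².
M = (4π×10⁻⁷)(1000)(1120)(1.479×10^-3) = 2.082×10^-3 H.

M ≈ 2.08 mH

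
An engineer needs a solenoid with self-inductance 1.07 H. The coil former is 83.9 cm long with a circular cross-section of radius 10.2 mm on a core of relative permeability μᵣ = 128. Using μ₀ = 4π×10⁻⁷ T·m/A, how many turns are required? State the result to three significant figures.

A = πr² = π(1.020×10^-2 m)² = 3.269×10^-4 m².
From L = μ₀μᵣN²A/ℓ, N = √(Lℓ / (μ₀μᵣA)).
N = √[(1.07)(0.839) / ((4π×10⁻⁷)(128)×3.269×10^-4)] = √(1.708×10^7) ≈ 4132.3.

N ≈ 4130 turns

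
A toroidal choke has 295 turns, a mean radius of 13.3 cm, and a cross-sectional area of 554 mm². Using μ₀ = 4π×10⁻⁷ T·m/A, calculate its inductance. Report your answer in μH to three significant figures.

For a thin toroid, L = μ₀N²A/(2πR).
L = (4π×10⁻⁷)(295)²(5.540×10^-4) / (2π×0.133 m) = 7.250×10^-5 H.

L ≈ 72.5 μH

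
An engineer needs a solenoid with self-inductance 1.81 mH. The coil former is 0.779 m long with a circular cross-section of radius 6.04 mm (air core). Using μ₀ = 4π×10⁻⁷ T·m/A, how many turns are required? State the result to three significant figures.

N ≈ 3130 turns

A = πr² = π(6.040×10^-3 m)² = 1.146×10^-4 m².
From L = μ₀N²A/ℓ, N = √(Lℓ / (μ₀A)).
N = √[(1.810×10^-3)(0.779) / ((4π×10⁻⁷)×1.146×10^-4)] = √(9.790×10^6) ≈ 3128.9.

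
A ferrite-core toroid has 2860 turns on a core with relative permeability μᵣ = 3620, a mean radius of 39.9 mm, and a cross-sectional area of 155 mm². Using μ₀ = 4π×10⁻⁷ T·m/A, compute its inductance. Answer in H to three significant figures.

For a thin toroid, L = μ₀μᵣN²A/(2πR).
L = (4π×10⁻⁷)(3620)(2860)²(1.550×10^-4) / (2π×3.990×10^-2 m) = 23.01 H.

L ≈ 23.0 H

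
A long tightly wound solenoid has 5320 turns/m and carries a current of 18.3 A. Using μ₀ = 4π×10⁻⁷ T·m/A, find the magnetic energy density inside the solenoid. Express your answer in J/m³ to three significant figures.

B = μ₀nI = (4π×10⁻⁷)(5.320×10^3)(18.3) = 0.1223 T.
u = B²/(2μ₀) = (0.1223)²/(2×4π×10⁻⁷) = 5.955×10^3 J/m³.

u ≈ 5960 J/m³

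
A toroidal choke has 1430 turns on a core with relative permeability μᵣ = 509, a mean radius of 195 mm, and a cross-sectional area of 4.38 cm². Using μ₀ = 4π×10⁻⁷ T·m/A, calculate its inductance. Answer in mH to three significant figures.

L ≈ 468 mH

For a thin toroid, L = μ₀μᵣN²A/(2πR).
L = (4π×10⁻⁷)(509)(1430)²(4.380×10^-4) / (2π×0.195 m) = 0.4676 H.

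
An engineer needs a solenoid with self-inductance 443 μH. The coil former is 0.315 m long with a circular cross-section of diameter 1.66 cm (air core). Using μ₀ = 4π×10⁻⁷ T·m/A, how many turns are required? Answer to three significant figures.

A = π(d/2)² = π(8.300×10^-3 m)² = 2.164×10^-4 m².
From L = μ₀N²A/ℓ, N = √(Lℓ / (μ₀A)).
N = √[(4.430×10^-4)(0.315) / ((4π×10⁻⁷)×2.164×10^-4)] = √(5.131×10^5) ≈ 716.3.

N ≈ 716 turns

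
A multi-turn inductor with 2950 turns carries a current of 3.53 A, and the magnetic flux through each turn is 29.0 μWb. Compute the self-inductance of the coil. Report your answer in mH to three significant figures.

L ≈ 24.2 mH

Self-inductance is defined by L = NΦ_B/I (flux linkage over current).
L = (2950)(2.900×10^-5 Wb)/(3.53 A) = 2.424×10^-2 H.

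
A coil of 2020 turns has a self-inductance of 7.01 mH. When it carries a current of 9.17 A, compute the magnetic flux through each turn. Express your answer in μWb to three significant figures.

From L = NΦ_B/I, the flux per turn is Φ_B = LI/N.
Φ_B = (7.010×10^-3 H)(9.17 A)/2020 = 3.182×10^-5 Wb.

Φ_B ≈ 31.8 μWb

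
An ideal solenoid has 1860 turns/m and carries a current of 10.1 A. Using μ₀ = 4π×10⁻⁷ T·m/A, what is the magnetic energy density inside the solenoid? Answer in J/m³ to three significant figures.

B = μ₀nI = (4π×10⁻⁷)(1.860×10^3)(10.1) = 2.361×10^-2 T.
u = B²/(2μ₀) = (2.361×10^-2)²/(2×4π×10⁻⁷) = 221.7 J/m³.

u ≈ 222 J/m³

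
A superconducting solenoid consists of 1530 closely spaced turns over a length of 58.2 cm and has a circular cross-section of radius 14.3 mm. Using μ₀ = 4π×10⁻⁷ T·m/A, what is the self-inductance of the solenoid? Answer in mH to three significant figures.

A = πr² = π(1.430×10^-2 m)² = 6.424×10^-4 m².
For a long solenoid, L = μ₀N²A/ℓ.
L = (4π×10⁻⁷)(1530)²(6.424×10^-4)/(0.582 m) = 3.247×10^-3 H.

L ≈ 3.25 mH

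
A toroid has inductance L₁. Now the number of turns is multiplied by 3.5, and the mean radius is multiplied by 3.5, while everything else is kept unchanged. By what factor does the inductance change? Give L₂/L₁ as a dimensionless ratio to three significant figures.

For a toroid, L ∝ μᵣN²A/R.
L₂/L₁ = (3.5)^2 × (3.5)^-1 = 3.50.

L₂/L₁ = 3.50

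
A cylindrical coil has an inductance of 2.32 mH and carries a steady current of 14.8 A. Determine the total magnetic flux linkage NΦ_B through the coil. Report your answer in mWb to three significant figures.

From L = NΦ_B/I, the flux linkage is NΦ_B = LI.
NΦ_B = (2.320×10^-3 H)(14.8 A) = 3.434×10^-2 Wb.

NΦ_B ≈ 34.3 mWb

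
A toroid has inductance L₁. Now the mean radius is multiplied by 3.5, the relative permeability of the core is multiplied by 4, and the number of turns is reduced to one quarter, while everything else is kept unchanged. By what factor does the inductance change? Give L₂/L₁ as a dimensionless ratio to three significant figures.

For a toroid, L ∝ μᵣN²A/R.
L₂/L₁ = (3.5)^-1 × (4) × (0.25)^2 = 0.0714.

L₂/L₁ = 0.0714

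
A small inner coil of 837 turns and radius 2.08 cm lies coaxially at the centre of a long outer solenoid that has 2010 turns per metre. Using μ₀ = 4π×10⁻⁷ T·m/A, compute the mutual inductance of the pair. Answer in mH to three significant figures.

M ≈ 2.87 mH

The outer solenoid produces a uniform field B₁ = μ₀n₁I₁ across the inner coil,
so the flux linkage is N₂Φ = N₂B₁A₂ = μ₀n₁N₂A₂·I₁, giving M = μ₀n₁N₂A₂.
A₂ = πr² = π(2.080×10^-2 m)² = 1.359×10^-3 m².
M = (4π×10⁻⁷)(2010)(837)(1.359×10^-3) = 2.873×10^-3 H.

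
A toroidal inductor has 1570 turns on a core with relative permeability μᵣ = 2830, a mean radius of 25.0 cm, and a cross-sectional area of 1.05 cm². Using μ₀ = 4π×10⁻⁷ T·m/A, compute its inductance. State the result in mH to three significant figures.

L ≈ 586 mH

For a thin toroid, L = μ₀μᵣN²A/(2πR).
L = (4π×10⁻⁷)(2830)(1570)²(1.050×10^-4) / (2π×0.25 m) = 0.586 H.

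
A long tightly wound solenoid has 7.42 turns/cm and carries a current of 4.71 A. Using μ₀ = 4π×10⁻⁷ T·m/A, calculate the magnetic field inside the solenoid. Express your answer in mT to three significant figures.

B ≈ 4.39 mT

Inside a long solenoid, B = μ₀nI.
B = (4π×10⁻⁷)(742 m⁻¹)(4.71 A) = 4.392×10^-3 T.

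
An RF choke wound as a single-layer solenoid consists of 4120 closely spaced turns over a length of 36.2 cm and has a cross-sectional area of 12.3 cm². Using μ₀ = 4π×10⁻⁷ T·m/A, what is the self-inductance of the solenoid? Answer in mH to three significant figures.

L ≈ 72.5 mH

A = 12.3 cm² = 1.230×10^-3 m².
For a long solenoid, L = μ₀N²A/ℓ.
L = (4π×10⁻⁷)(4120)²(1.230×10^-3)/(0.362 m) = 7.248×10^-2 H.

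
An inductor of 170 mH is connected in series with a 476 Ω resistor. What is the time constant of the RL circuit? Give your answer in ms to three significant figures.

τ = L/R = (0.17 H)/(476 Ω) = 3.571×10^-4 s.

τ ≈ 0.357 ms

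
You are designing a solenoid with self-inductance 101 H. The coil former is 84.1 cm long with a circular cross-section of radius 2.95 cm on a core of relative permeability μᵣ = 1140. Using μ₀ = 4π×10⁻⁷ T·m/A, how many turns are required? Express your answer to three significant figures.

N ≈ 4660 turns

A = πr² = π(2.950×10^-2 m)² = 2.734×10^-3 m².
From L = μ₀μᵣN²A/ℓ, N = √(Lℓ / (μ₀μᵣA)).
N = √[(101)(0.841) / ((4π×10⁻⁷)(1140)×2.734×10^-3)] = √(2.169×10^7) ≈ 4657.0.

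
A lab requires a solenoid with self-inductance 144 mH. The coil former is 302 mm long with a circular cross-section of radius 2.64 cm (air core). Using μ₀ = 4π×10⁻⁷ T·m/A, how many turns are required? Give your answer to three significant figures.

A = πr² = π(2.640×10^-2 m)² = 2.190×10^-3 m².
From L = μ₀N²A/ℓ, N = √(Lℓ / (μ₀A)).
N = √[(0.144)(0.302) / ((4π×10⁻⁷)×2.190×10^-3)] = √(1.581×10^7) ≈ 3975.6.

N ≈ 3980 turns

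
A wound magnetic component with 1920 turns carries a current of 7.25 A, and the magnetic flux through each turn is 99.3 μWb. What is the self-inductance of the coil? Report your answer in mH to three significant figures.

Self-inductance is defined by L = NΦ_B/I (flux linkage over current).
L = (1920)(9.930×10^-5 Wb)/(7.25 A) = 2.630×10^-2 H.

L ≈ 26.3 mH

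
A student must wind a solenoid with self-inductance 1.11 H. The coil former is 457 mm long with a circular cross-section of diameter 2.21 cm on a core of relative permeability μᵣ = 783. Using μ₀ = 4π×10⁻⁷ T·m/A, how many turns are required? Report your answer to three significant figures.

A = π(d/2)² = π(1.105×10^-2 m)² = 3.836×10^-4 m².
From L = μ₀μᵣN²A/ℓ, N = √(Lℓ / (μ₀μᵣA)).
N = √[(1.11)(0.457) / ((4π×10⁻⁷)(783)×3.836×10^-4)] = √(1.344×10^6) ≈ 1159.3.

N ≈ 1160 turns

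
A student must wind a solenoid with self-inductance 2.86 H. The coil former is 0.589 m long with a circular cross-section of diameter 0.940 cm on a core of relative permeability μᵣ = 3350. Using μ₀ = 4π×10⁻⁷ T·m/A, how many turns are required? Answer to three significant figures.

N ≈ 2400 turns

A = π(d/2)² = π(4.700×10^-3 m)² = 6.940×10^-5 m².
From L = μ₀μᵣN²A/ℓ, N = √(Lℓ / (μ₀μᵣA)).
N = √[(2.86)(0.589) / ((4π×10⁻⁷)(3350)×6.940×10^-5)] = √(5.766×10^6) ≈ 2401.3.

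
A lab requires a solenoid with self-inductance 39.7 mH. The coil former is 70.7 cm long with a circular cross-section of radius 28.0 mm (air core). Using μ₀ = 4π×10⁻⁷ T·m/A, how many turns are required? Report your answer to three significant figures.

N ≈ 3010 turns

A = πr² = π(2.800×10^-2 m)² = 2.463×10^-3 m².
From L = μ₀N²A/ℓ, N = √(Lℓ / (μ₀A)).
N = √[(3.970×10^-2)(0.707) / ((4π×10⁻⁷)×2.463×10^-3)] = √(9.068×10^6) ≈ 3011.4.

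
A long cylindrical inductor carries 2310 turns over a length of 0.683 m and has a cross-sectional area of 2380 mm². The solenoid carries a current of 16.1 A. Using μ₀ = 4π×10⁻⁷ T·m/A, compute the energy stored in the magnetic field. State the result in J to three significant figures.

U ≈ 3.03 J

A = 2380 mm² = 2.380×10^-3 m².
L = μ₀N²A/ℓ = (4π×10⁻⁷)(2310)²(2.380×10^-3)/(0.683) = 2.337×10^-2 H.
U = ½LI² = ½(2.337×10^-2)(16.1)² = 3.028 J.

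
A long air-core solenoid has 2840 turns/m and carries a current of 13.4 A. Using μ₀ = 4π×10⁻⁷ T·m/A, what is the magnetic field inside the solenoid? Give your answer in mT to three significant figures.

Inside a long solenoid, B = μ₀nI.
B = (4π×10⁻⁷)(2.840×10^3 m⁻¹)(13.4 A) = 4.782×10^-2 T.

B ≈ 47.8 mT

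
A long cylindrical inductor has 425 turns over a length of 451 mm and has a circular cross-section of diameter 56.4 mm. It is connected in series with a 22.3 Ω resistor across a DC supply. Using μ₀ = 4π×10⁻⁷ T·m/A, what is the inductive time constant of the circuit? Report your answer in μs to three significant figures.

A = π(d/2)² = π(2.820×10^-2 m)² = 2.498×10^-3 m².
L = μ₀N²A/ℓ = (4π×10⁻⁷)(425)²(2.498×10^-3)/(0.451) = 1.257×10^-3 H.
τ = L/R = (1.257×10^-3)/(22.3) = 5.638×10^-5 s.

τ ≈ 56.4 μs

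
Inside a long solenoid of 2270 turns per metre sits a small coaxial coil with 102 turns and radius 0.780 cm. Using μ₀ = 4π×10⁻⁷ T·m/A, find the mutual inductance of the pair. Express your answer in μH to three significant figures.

M ≈ 55.6 μH

The outer solenoid produces a uniform field B₁ = μ₀n₁I₁ across the inner coil,
so the flux linkage is N₂Φ = N₂B₁A₂ = μ₀n₁N₂A₂·I₁, giving M = μ₀n₁N₂A₂.
A₂ = πr² = π(7.800×10^-3 m)² = 1.911×10^-4 m².
M = (4π×10⁻⁷)(2270)(102)(1.911×10^-4) = 5.561×10^-5 H.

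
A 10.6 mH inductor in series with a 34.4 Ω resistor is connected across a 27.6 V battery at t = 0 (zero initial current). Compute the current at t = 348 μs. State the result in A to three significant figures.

I ≈ 0.543 A

τ = L/R = 1.060×10^-2/34.4 = 3.081×10^-4 s; final current I_∞ = ε/R = 27.6/34.4 = 0.8023 A.
I(t) = I_∞(1 − e^(−t/τ)) with t/τ = 1.129.
I = (0.8023)(1 − e^(−1.129)) = 0.543 A.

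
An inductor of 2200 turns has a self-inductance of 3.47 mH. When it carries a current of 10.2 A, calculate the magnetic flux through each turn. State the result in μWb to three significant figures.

Φ_B ≈ 16.1 μWb

From L = NΦ_B/I, the flux per turn is Φ_B = LI/N.
Φ_B = (3.470×10^-3 H)(10.2 A)/2200 = 1.609×10^-5 Wb.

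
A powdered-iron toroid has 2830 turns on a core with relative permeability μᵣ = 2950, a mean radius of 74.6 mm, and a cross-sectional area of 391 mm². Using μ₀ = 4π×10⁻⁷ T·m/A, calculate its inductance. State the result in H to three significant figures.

L ≈ 24.8 H

For a thin toroid, L = μ₀μᵣN²A/(2πR).
L = (4π×10⁻⁷)(2950)(2830)²(3.910×10^-4) / (2π×7.460×10^-2 m) = 24.77 H.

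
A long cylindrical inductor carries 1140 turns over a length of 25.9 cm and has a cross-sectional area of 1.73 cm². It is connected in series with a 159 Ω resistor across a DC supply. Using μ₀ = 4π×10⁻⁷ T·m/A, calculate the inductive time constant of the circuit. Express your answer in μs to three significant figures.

A = 1.73 cm² = 1.730×10^-4 m².
L = μ₀N²A/ℓ = (4π×10⁻⁷)(1140)²(1.730×10^-4)/(0.259) = 1.091×10^-3 H.
τ = L/R = (1.091×10^-3)/(159) = 6.861×10^-6 s.

τ ≈ 6.86 μs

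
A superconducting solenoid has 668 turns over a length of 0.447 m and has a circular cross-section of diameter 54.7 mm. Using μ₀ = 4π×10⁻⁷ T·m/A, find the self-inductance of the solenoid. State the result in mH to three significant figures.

A = π(d/2)² = π(2.735×10^-2 m)² = 2.350×10^-3 m².
For a long solenoid, L = μ₀N²A/ℓ.
L = (4π×10⁻⁷)(668)²(2.350×10^-3)/(0.447 m) = 2.948×10^-3 H.

L ≈ 2.95 mH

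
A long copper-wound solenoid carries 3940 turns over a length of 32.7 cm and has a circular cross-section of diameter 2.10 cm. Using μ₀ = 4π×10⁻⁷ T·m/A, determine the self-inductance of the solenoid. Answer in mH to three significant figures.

A = π(d/2)² = π(1.050×10^-2 m)² = 3.464×10^-4 m².
For a long solenoid, L = μ₀N²A/ℓ.
L = (4π×10⁻⁷)(3940)²(3.464×10^-4)/(0.327 m) = 2.066×10^-2 H.

L ≈ 20.7 mH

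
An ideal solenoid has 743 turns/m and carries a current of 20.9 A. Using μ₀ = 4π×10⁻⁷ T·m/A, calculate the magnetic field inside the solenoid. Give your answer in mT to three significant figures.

Inside a long solenoid, B = μ₀nI.
B = (4π×10⁻⁷)(743 m⁻¹)(20.9 A) = 1.951×10^-2 T.

B ≈ 19.5 mT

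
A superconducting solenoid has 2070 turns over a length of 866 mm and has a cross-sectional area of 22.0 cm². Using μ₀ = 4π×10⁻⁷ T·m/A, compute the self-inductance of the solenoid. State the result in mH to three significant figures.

L ≈ 13.7 mH

A = 22.0 cm² = 2.200×10^-3 m².
For a long solenoid, L = μ₀N²A/ℓ.
L = (4π×10⁻⁷)(2070)²(2.200×10^-3)/(0.866 m) = 1.368×10^-2 H.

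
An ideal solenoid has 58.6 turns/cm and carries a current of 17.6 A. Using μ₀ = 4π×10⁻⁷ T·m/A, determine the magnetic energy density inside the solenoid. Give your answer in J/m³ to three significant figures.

B = μ₀nI = (4π×10⁻⁷)(5.860×10^3)(17.6) = 0.1296 T.
u = B²/(2μ₀) = (0.1296)²/(2×4π×10⁻⁷) = 6.683×10^3 J/m³.

u ≈ 6680 J/m³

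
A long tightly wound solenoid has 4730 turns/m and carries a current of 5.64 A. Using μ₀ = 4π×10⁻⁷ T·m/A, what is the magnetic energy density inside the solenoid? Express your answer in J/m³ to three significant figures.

u ≈ 447 J/m³

B = μ₀nI = (4π×10⁻⁷)(4.730×10^3)(5.64) = 3.352×10^-2 T.
u = B²/(2μ₀) = (3.352×10^-2)²/(2×4π×10⁻⁷) = 447.2 J/m³.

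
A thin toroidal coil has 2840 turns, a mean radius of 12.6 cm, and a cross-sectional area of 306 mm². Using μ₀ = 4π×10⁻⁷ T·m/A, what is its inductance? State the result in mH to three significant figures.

For a thin toroid, L = μ₀N²A/(2πR).
L = (4π×10⁻⁷)(2840)²(3.060×10^-4) / (2π×0.126 m) = 3.918×10^-3 H.

L ≈ 3.92 mH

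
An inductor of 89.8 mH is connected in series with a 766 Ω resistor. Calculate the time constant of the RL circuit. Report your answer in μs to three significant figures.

τ = L/R = (8.980×10^-2 H)/(766 Ω) = 1.172×10^-4 s.

τ ≈ 117 μs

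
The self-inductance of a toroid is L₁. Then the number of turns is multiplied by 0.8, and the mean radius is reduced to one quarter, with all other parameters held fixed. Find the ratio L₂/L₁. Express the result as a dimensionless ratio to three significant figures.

L₂/L₁ = 2.56

For a toroid, L ∝ μᵣN²A/R.
L₂/L₁ = (0.8)^2 × (0.25)^-1 = 2.56.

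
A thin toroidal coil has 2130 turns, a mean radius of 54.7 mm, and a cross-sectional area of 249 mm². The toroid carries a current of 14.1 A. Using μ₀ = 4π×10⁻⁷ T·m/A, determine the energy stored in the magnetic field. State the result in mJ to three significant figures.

L = μ₀N²A/(2πR) = (4π×10⁻⁷)(2130)²(2.490×10^-4)/(2π×5.470×10^-2) = 4.130×10^-3 H.
U = ½LI² = ½(4.130×10^-3)(14.1)² = 0.4106 J.

U ≈ 411 mJ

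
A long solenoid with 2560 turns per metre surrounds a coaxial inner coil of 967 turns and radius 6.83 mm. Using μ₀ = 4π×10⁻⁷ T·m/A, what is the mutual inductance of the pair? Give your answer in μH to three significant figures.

M ≈ 456 μH

The outer solenoid produces a uniform field B₁ = μ₀n₁I₁ across the inner coil,
so the flux linkage is N₂Φ = N₂B₁A₂ = μ₀n₁N₂A₂·I₁, giving M = μ₀n₁N₂A₂.
A₂ = πr² = π(6.830×10^-3 m)² = 1.466×10^-4 m².
M = (4π×10⁻⁷)(2560)(967)(1.466×10^-4) = 4.559×10^-4 H.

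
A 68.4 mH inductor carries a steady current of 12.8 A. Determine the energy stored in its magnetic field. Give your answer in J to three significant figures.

Stored magnetic energy: U = ½LI².
U = ½(6.840×10^-2 H)(12.8 A)² = 5.603 J.

U ≈ 5.60 J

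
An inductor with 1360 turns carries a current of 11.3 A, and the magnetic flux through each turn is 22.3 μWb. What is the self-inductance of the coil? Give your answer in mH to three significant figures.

L ≈ 2.68 mH

Self-inductance is defined by L = NΦ_B/I (flux linkage over current).
L = (1360)(2.230×10^-5 Wb)/(11.3 A) = 2.684×10^-3 H.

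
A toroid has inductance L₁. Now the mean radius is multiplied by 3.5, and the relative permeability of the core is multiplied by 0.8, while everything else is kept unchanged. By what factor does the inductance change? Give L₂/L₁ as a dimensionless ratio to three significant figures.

L₂/L₁ = 0.229

For a toroid, L ∝ μᵣN²A/R.
L₂/L₁ = (3.5)^-1 × (0.8) = 0.229.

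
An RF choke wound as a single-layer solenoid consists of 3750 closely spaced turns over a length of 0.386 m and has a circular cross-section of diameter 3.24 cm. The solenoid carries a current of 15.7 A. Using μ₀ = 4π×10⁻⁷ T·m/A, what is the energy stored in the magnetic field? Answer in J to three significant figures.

U ≈ 4.65 J

A = π(d/2)² = π(1.620×10^-2 m)² = 8.2448×10^-4 m².
L = μ₀N²A/ℓ = (4π×10⁻⁷)(3750)²(8.2448×10^-4)/(0.386) = 3.7745×10^-2 H.
U = ½LI² = ½(3.7745×10^-2)(15.7)² = 4.652 J.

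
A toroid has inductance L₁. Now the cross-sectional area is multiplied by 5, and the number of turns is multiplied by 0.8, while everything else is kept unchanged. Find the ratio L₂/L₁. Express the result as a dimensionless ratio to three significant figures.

For a toroid, L ∝ μᵣN²A/R.
L₂/L₁ = (5) × (0.8)^2 = 3.20.

L₂/L₁ = 3.20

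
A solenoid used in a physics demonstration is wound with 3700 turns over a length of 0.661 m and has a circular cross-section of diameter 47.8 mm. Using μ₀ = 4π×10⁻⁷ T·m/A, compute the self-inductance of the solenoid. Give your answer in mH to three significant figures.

L ≈ 46.7 mH

A = π(d/2)² = π(2.390×10^-2 m)² = 1.7945×10^-3 m².
For a long solenoid, L = μ₀N²A/ℓ.
L = (4π×10⁻⁷)(3700)²(1.7945×10^-3)/(0.661 m) = 4.670×10^-2 H.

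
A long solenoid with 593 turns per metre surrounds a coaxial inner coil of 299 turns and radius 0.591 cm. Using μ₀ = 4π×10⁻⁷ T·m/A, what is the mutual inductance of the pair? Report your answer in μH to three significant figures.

The outer solenoid produces a uniform field B₁ = μ₀n₁I₁ across the inner coil,
so the flux linkage is N₂Φ = N₂B₁A₂ = μ₀n₁N₂A₂·I₁, giving M = μ₀n₁N₂A₂.
A₂ = πr² = π(5.910×10^-3 m)² = 1.097×10^-4 m².
M = (4π×10⁻⁷)(593)(299)(1.097×10^-4) = 2.4449×10^-5 H.

M ≈ 24.4 μH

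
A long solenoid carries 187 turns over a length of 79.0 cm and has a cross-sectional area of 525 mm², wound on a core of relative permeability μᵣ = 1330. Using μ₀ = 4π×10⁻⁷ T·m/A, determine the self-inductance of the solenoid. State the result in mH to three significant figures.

A = 525 mm² = 5.250×10^-4 m².
For a long solenoid, L = μ₀μᵣN²A/ℓ.
L = (4π×10⁻⁷)(1330)(187)²(5.250×10^-4)/(0.79 m) = 3.884×10^-2 H.

L ≈ 38.8 mH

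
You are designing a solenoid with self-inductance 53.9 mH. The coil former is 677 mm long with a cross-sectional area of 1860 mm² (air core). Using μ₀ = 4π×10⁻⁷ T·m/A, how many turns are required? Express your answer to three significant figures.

N ≈ 3950 turns

A = 1860 mm² = 1.860×10^-3 m².
From L = μ₀N²A/ℓ, N = √(Lℓ / (μ₀A)).
N = √[(5.390×10^-2)(0.677) / ((4π×10⁻⁷)×1.860×10^-3)] = √(1.561×10^7) ≈ 3951.2.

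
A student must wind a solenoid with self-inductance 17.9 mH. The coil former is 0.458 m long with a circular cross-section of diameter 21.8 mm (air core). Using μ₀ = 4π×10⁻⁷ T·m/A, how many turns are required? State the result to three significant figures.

N ≈ 4180 turns

A = π(d/2)² = π(1.090×10^-2 m)² = 3.733×10^-4 m².
From L = μ₀N²A/ℓ, N = √(Lℓ / (μ₀A)).
N = √[(1.790×10^-2)(0.458) / ((4π×10⁻⁷)×3.733×10^-4)] = √(1.748×10^7) ≈ 4180.7.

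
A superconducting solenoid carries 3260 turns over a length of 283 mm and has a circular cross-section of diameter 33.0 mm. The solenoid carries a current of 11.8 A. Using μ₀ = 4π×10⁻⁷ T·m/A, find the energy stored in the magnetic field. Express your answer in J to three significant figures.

U ≈ 2.81 J

A = π(d/2)² = π(1.650×10^-2 m)² = 8.553×10^-4 m².
L = μ₀N²A/ℓ = (4π×10⁻⁷)(3260)²(8.553×10^-4)/(0.283) = 4.036×10^-2 H.
U = ½LI² = ½(4.036×10^-2)(11.8)² = 2.81 J.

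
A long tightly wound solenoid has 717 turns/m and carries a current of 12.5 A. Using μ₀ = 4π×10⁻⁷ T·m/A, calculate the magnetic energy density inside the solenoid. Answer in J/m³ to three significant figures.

B = μ₀nI = (4π×10⁻⁷)(717)(12.5) = 1.126×10^-2 T.
u = B²/(2μ₀) = (1.126×10^-2)²/(2×4π×10⁻⁷) = 50.47 J/m³.

u ≈ 50.5 J/m³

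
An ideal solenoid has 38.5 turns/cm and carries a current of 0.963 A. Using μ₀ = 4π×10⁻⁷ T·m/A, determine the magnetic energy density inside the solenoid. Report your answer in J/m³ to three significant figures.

B = μ₀nI = (4π×10⁻⁷)(3.850×10^3)(0.963) = 4.659×10^-3 T.
u = B²/(2μ₀) = (4.659×10^-3)²/(2×4π×10⁻⁷) = 8.637 J/m³.

u ≈ 8.64 J/m³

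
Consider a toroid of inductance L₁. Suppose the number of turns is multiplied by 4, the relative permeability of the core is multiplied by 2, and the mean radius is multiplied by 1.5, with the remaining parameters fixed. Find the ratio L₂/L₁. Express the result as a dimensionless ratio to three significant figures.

L₂/L₁ = 21.3

For a toroid, L ∝ μᵣN²A/R.
L₂/L₁ = (4)^2 × (2) × (1.5)^-1 = 21.3.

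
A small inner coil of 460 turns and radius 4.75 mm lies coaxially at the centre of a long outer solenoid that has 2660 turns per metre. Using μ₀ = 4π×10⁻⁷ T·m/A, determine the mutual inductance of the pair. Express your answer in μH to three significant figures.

M ≈ 109 μH

The outer solenoid produces a uniform field B₁ = μ₀n₁I₁ across the inner coil,
so the flux linkage is N₂Φ = N₂B₁A₂ = μ₀n₁N₂A₂·I₁, giving M = μ₀n₁N₂A₂.
A₂ = πr² = π(4.750×10^-3 m)² = 7.088×10^-5 m².
M = (4π×10⁻⁷)(2660)(460)(7.088×10^-5) = 1.090×10^-4 H.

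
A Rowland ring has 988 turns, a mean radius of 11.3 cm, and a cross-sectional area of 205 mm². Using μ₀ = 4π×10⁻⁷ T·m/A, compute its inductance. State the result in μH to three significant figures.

For a thin toroid, L = μ₀N²A/(2πR).
L = (4π×10⁻⁷)(988)²(2.050×10^-4) / (2π×0.113 m) = 3.542×10^-4 H.

L ≈ 354 μH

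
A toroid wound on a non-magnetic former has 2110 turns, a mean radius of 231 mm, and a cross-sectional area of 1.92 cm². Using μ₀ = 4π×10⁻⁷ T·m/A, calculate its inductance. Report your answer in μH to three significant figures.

L ≈ 740 μH

For a thin toroid, L = μ₀N²A/(2πR).
L = (4π×10⁻⁷)(2110)²(1.920×10^-4) / (2π×0.231 m) = 7.401×10^-4 H.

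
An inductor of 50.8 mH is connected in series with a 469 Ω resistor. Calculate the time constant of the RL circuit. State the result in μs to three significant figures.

τ = L/R = (5.080×10^-2 H)/(469 Ω) = 1.083×10^-4 s.

τ ≈ 108 μs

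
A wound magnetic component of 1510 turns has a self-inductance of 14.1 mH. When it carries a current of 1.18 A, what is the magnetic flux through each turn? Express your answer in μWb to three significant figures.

From L = NΦ_B/I, the flux per turn is Φ_B = LI/N.
Φ_B = (1.410×10^-2 H)(1.18 A)/1510 = 1.102×10^-5 Wb.

Φ_B ≈ 11.0 μWb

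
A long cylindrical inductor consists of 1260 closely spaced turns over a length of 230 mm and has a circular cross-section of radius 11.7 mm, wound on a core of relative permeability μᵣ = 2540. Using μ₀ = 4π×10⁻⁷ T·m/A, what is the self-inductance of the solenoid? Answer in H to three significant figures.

A = πr² = π(1.170×10^-2 m)² = 4.301×10^-4 m².
For a long solenoid, L = μ₀μᵣN²A/ℓ.
L = (4π×10⁻⁷)(2540)(1260)²(4.301×10^-4)/(0.23 m) = 9.47498 H.

L ≈ 9.47 H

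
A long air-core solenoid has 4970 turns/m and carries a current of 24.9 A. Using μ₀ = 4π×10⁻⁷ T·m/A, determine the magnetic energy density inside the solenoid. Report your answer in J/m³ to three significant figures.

u ≈ 9620 J/m³

B = μ₀nI = (4π×10⁻⁷)(4.970×10^3)(24.9) = 0.1555 T.
u = B²/(2μ₀) = (0.1555)²/(2×4π×10⁻⁷) = 9.623×10^3 J/m³.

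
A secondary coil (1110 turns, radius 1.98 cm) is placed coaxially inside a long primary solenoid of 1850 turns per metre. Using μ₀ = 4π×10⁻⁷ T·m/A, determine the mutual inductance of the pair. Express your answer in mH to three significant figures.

M ≈ 3.18 mH

The outer solenoid produces a uniform field B₁ = μ₀n₁I₁ across the inner coil,
so the flux linkage is N₂Φ = N₂B₁A₂ = μ₀n₁N₂A₂·I₁, giving M = μ₀n₁N₂A₂.
A₂ = πr² = π(1.980×10^-2 m)² = 1.232×10^-3 m².
M = (4π×10⁻⁷)(1850)(1110)(1.232×10^-3) = 3.178×10^-3 H.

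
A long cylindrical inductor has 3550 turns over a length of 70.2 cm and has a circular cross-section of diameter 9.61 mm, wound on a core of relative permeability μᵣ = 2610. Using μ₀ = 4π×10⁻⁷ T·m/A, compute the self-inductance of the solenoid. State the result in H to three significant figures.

A = π(d/2)² = π(4.805×10^-3 m)² = 7.253×10^-5 m².
For a long solenoid, L = μ₀μᵣN²A/ℓ.
L = (4π×10⁻⁷)(2610)(3550)²(7.253×10^-5)/(0.702 m) = 4.271 H.

L ≈ 4.27 H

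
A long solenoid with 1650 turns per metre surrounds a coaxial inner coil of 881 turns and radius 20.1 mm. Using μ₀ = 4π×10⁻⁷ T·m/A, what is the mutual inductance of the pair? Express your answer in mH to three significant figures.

The outer solenoid produces a uniform field B₁ = μ₀n₁I₁ across the inner coil,
so the flux linkage is N₂Φ = N₂B₁A₂ = μ₀n₁N₂A₂·I₁, giving M = μ₀n₁N₂A₂.
A₂ = πr² = π(2.010×10^-2 m)² = 1.269×10^-3 m².
M = (4π×10⁻⁷)(1650)(881)(1.269×10^-3) = 2.319×10^-3 H.

M ≈ 2.32 mH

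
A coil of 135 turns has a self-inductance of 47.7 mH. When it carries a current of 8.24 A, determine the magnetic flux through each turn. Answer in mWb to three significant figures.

Φ_B ≈ 2.91 mWb

From L = NΦ_B/I, the flux per turn is Φ_B = LI/N.
Φ_B = (4.770×10^-2 H)(8.24 A)/135 = 2.911×10^-3 Wb.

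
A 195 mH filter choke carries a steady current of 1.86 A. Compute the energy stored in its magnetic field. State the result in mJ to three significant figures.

Stored magnetic energy: U = ½LI².
U = ½(0.195 H)(1.86 A)² = 0.3373 J.

U ≈ 337 mJ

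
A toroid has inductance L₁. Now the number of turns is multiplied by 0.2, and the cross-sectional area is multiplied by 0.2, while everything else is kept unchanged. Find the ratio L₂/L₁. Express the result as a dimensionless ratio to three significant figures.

L₂/L₁ = 0.008

For a toroid, L ∝ μᵣN²A/R.
L₂/L₁ = (0.2)^2 × (0.2) = 0.008.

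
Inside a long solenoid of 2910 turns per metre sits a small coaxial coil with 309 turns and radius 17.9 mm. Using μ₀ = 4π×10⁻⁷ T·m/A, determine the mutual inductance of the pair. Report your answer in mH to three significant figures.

M ≈ 1.14 mH

The outer solenoid produces a uniform field B₁ = μ₀n₁I₁ across the inner coil,
so the flux linkage is N₂Φ = N₂B₁A₂ = μ₀n₁N₂A₂·I₁, giving M = μ₀n₁N₂A₂.
A₂ = πr² = π(1.790×10^-2 m)² = 1.007×10^-3 m².
M = (4π×10⁻⁷)(2910)(309)(1.007×10^-3) = 1.137×10^-3 H.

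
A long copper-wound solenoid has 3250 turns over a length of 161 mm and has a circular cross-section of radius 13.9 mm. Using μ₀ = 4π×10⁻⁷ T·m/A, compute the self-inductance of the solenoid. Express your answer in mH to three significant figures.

A = πr² = π(1.390×10^-2 m)² = 6.070×10^-4 m².
For a long solenoid, L = μ₀N²A/ℓ.
L = (4π×10⁻⁷)(3250)²(6.070×10^-4)/(0.161 m) = 5.004×10^-2 H.

L ≈ 50.0 mH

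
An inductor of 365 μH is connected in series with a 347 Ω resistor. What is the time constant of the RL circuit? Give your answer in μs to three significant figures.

τ ≈ 1.05 μs

τ = L/R = (3.650×10^-4 H)/(347 Ω) = 1.052×10^-6 s.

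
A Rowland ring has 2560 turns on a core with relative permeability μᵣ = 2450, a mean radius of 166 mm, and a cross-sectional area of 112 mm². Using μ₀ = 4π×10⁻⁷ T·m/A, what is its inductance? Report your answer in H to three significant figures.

For a thin toroid, L = μ₀μᵣN²A/(2πR).
L = (4π×10⁻⁷)(2450)(2560)²(1.120×10^-4) / (2π×0.166 m) = 2.167 H.

L ≈ 2.17 H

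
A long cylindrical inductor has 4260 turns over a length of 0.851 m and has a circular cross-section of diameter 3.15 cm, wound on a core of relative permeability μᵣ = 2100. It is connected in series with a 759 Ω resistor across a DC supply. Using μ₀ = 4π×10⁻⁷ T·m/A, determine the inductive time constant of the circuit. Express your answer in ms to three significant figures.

τ ≈ 57.8 ms

A = π(d/2)² = π(1.575×10^-2 m)² = 7.793×10^-4 m².
L = μ₀μᵣN²A/ℓ = (4π×10⁻⁷)(2100)(4260)²(7.793×10^-4)/(0.851) = 43.86 H.
τ = L/R = (43.86)/(759) = 5.778×10^-2 s.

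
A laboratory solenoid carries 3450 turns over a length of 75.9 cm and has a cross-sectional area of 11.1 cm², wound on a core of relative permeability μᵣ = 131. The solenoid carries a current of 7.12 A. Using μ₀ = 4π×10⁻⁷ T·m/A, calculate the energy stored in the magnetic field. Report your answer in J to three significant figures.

U ≈ 72.6 J

A = 11.1 cm² = 1.110×10^-3 m².
L = μ₀μᵣN²A/ℓ = (4π×10⁻⁷)(131)(3450)²(1.110×10^-3)/(0.759) = 2.866 H.
U = ½LI² = ½(2.866)(7.12)² = 72.63 J.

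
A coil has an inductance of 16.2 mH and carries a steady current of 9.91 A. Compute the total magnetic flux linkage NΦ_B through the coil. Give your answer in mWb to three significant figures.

From L = NΦ_B/I, the flux linkage is NΦ_B = LI.
NΦ_B = (1.620×10^-2 H)(9.91 A) = 0.1605 Wb.

NΦ_B ≈ 161 mWb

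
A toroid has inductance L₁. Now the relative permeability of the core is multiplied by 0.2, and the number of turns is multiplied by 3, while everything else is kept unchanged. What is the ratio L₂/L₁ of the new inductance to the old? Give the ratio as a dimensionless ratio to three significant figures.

For a toroid, L ∝ μᵣN²A/R.
L₂/L₁ = (0.2) × (3)^2 = 1.80.

L₂/L₁ = 1.80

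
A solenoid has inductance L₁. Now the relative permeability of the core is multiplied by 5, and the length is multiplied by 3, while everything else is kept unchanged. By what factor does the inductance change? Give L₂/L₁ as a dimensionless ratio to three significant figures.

L₂/L₁ = 1.67

For a solenoid, L ∝ μᵣN²A/ℓ.
L₂/L₁ = (5) × (3)^-1 = 1.67.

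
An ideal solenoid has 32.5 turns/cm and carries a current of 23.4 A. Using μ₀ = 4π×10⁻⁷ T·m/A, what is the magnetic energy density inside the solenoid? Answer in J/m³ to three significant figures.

u ≈ 3630 J/m³

B = μ₀nI = (4π×10⁻⁷)(3.250×10^3)(23.4) = 9.557×10^-2 T.
u = B²/(2μ₀) = (9.557×10^-2)²/(2×4π×10⁻⁷) = 3.634×10^3 J/m³.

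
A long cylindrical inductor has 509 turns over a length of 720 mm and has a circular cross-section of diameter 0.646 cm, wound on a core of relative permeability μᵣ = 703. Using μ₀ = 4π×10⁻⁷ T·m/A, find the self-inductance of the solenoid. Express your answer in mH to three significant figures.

A = π(d/2)² = π(3.230×10^-3 m)² = 3.278×10^-5 m².
For a long solenoid, L = μ₀μᵣN²A/ℓ.
L = (4π×10⁻⁷)(703)(509)²(3.278×10^-5)/(0.72 m) = 1.042×10^-2 H.

L ≈ 10.4 mH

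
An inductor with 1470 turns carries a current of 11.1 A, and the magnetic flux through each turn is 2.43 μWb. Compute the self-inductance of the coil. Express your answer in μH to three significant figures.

Self-inductance is defined by L = NΦ_B/I (flux linkage over current).
L = (1470)(2.430×10^-6 Wb)/(11.1 A) = 3.218×10^-4 H.

L ≈ 322 μH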